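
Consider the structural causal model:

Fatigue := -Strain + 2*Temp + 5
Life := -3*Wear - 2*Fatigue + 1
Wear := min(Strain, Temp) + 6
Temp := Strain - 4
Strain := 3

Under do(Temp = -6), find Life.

21

do(Temp=-6) replaces the equation Temp := Strain - 4 with the constant Temp = -6.
Wear = min(Strain, Temp) + 6  [with Strain=3, Temp=-6]  = 0
Fatigue = -Strain + 2*Temp + 5  [with Strain=3, Temp=-6]  = -10
Life = -3*Wear - 2*Fatigue + 1  [with Wear=0, Fatigue=-10]  = 21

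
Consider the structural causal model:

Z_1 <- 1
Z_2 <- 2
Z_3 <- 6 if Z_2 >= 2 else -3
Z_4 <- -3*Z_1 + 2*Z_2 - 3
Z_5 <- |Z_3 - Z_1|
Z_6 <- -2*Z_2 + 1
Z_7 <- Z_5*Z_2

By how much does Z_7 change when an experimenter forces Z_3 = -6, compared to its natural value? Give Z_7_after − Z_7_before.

4

The intervention breaks the incoming arrows to Z_3: Z_3 <- 6 if Z_2 >= 2 else -3 no longer applies, and Z_3 = -6.
Z_5 = |Z_3 - Z_1|  [with Z_3=-6, Z_1=1]  = 7
Z_7 = Z_5*Z_2  [with Z_5=7, Z_2=2]  = 14
Without intervention: Z_3 = 6 if Z_2 >= 2 else -3  [with Z_2=2]  = 6; Z_5 = |Z_3 - Z_1|  [with Z_3=6, Z_1=1]  = 5; Z_7 = Z_5*Z_2  [with Z_5=5, Z_2=2]  = 10.
Change = 14 − 10 = 4.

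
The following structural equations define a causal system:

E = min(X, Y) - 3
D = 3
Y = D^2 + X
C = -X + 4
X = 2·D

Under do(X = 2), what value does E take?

-1

do(X=2) replaces the equation X = 2·D with the constant X = 2.
Y = D^2 + X  [with D=3, X=2]  = 11
E = min(X, Y) - 3  [with X=2, Y=11]  = -1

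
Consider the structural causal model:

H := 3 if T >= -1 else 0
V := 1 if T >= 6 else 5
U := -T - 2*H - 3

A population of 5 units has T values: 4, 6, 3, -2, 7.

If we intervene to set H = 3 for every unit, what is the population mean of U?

Under do(H=3), H's equation is replaced by H=3 for every unit. Per-unit U: -13, -15, -12, -7, -16. Mean = -12.6.

-12.6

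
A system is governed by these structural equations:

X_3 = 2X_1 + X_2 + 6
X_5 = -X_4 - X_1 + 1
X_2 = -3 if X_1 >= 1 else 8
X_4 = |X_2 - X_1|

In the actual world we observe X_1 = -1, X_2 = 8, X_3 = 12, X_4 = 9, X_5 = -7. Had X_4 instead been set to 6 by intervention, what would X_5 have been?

-4

Intervening sets X_4 = 6 and removes its equation (X_4 = |X_2 - X_1|).
X_5 = -X_4 - X_1 + 1  [with X_4=6, X_1=-1]  = -4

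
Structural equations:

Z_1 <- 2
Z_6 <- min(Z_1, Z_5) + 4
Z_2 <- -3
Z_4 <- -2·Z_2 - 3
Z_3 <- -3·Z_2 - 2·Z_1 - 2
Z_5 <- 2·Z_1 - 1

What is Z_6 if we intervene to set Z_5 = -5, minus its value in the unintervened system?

The intervention breaks the incoming arrows to Z_5: Z_5 <- 2·Z_1 - 1 no longer applies, and Z_5 = -5.
Z_6 = min(Z_1, Z_5) + 4  [with Z_1=2, Z_5=-5]  = -1
Without intervention: Z_5 = 2·Z_1 - 1  [with Z_1=2]  = 3; Z_6 = min(Z_1, Z_5) + 4  [with Z_1=2, Z_5=3]  = 6.
Change = -1 − 6 = -7.

-7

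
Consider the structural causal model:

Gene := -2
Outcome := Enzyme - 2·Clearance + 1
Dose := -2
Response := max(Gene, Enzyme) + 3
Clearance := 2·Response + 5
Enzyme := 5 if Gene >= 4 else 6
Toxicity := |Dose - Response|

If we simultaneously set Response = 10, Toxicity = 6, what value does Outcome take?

Under do(Response = 10, Toxicity = 6), each intervened variable's structural equation is replaced by its fixed value.
Enzyme = 5 if Gene >= 4 else 6  [with Gene=-2]  = 6
Clearance = 2·Response + 5  [with Response=10]  = 25
Outcome = Enzyme - 2·Clearance + 1  [with Enzyme=6, Clearance=25]  = -43

-43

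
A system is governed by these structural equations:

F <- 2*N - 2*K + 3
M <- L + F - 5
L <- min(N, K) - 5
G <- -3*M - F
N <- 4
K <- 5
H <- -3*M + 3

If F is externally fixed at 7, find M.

1

Intervening sets F = 7 and removes its equation (F <- 2*N - 2*K + 3).
L = min(N, K) - 5  [with N=4, K=5]  = -1
M = L + F - 5  [with L=-1, F=7]  = 1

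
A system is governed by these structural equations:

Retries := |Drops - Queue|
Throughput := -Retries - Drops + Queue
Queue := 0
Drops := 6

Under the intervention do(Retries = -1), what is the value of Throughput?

-5

The intervention breaks the incoming arrows to Retries: Retries := |Drops - Queue| no longer applies, and Retries = -1.
Throughput = -Retries - Drops + Queue  [with Retries=-1, Drops=6, Queue=0]  = -5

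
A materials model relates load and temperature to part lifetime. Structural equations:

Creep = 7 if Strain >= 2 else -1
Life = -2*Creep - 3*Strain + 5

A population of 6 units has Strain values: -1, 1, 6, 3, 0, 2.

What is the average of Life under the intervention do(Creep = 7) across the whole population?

-14.5

Every unit gets Creep=7 under the intervention. Life values become -6, -12, -27, -18, -9, -15; E[Life|do(Creep=7)] = -14.5.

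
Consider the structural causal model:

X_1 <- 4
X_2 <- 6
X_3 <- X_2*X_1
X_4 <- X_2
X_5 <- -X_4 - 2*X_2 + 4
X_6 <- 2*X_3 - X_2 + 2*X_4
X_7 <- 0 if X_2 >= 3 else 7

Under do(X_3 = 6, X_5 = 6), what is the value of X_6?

Setting X_3 = 6, X_5 = 6 by intervention discards those variables' equations.
X_4 = X_2  [with X_2=6]  = 6
X_6 = 2*X_3 - X_2 + 2*X_4  [with X_3=6, X_2=6, X_4=6]  = 18

18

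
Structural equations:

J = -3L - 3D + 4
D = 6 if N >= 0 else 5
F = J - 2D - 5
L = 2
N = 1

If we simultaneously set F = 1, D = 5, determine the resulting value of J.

-17

Under do(F = 1, D = 5), each intervened variable's structural equation is replaced by its fixed value.
J = -3L - 3D + 4  [with L=2, D=5]  = -17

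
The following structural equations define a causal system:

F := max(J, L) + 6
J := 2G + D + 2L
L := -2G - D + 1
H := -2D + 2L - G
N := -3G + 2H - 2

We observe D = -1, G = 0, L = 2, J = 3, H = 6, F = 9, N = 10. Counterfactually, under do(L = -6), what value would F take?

The intervention breaks the incoming arrows to L: L := -2G - D + 1 no longer applies, and L = -6.
J = 2G + D + 2L  [with G=0, D=-1, L=-6]  = -13
F = max(J, L) + 6  [with J=-13, L=-6]  = 0

0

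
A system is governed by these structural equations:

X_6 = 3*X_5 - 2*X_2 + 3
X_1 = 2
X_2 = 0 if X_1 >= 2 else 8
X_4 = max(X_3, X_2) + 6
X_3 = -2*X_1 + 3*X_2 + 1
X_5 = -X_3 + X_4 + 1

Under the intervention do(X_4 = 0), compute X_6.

15

Under do(X_4=0), the mechanism X_4 = max(X_3, X_2) + 6 is discarded; X_4 is fixed at 0.
X_2 = 0 if X_1 >= 2 else 8  [with X_1=2]  = 0
X_3 = -2*X_1 + 3*X_2 + 1  [with X_1=2, X_2=0]  = -3
X_5 = -X_3 + X_4 + 1  [with X_3=-3, X_4=0]  = 4
X_6 = 3*X_5 - 2*X_2 + 3  [with X_5=4, X_2=0]  = 15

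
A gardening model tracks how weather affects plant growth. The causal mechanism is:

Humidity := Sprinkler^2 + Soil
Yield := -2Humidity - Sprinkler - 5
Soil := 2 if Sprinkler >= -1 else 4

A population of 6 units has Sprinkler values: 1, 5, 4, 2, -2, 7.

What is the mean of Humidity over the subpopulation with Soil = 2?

21

E[Humidity|Soil=2] averages over only the 5 units with Soil=2 (Sprinkler = 1, 5, 4, 2, 7): Humidity = 3, 27, 18, 6, 51, mean 21.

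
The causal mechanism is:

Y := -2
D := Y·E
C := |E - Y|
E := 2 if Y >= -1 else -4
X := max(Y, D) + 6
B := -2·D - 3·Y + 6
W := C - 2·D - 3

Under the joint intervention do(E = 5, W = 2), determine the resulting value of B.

32

The joint intervention fixes E = 5, W = 2, removing each variable's own equation.
D = Y·E  [with Y=-2, E=5]  = -10
B = -2·D - 3·Y + 6  [with D=-10, Y=-2]  = 32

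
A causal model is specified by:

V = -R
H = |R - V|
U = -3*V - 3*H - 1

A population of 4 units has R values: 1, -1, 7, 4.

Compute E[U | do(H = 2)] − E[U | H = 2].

Every unit gets H=2 under the intervention. U values become -4, -10, 14, 5; E[U|do(H=2)] = 1.25.
Observing H=2 restricts to units where H's equation naturally yields 2: R ∈ {1, -1}. In that subpopulation U = -4, -10, mean -7.
Difference = 1.25 − (-7) = 8.25.

8.25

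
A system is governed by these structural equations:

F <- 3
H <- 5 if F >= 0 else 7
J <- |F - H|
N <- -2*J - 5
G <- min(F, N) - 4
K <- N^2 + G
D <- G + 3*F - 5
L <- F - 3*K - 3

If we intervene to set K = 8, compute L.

Intervening sets K = 8 and removes its equation (K <- N^2 + G).
L = F - 3*K - 3  [with F=3, K=8]  = -24

-24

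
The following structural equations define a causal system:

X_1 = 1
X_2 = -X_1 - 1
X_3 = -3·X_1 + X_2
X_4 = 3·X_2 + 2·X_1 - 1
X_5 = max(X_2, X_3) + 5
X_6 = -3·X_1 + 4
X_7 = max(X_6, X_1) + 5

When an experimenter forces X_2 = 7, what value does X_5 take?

12

do(X_2=7) replaces the equation X_2 = -X_1 - 1 with the constant X_2 = 7.
X_3 = -3·X_1 + X_2  [with X_1=1, X_2=7]  = 4
X_5 = max(X_2, X_3) + 5  [with X_2=7, X_3=4]  = 12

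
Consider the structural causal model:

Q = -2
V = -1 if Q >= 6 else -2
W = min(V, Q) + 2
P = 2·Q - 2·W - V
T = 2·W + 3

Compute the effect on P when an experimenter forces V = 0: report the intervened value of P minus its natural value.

-2

Under do(V=0), the mechanism V = -1 if Q >= 6 else -2 is discarded; V is fixed at 0.
W = min(V, Q) + 2  [with V=0, Q=-2]  = 0
P = 2·Q - 2·W - V  [with Q=-2, W=0, V=0]  = -4
Without intervention: V = -1 if Q >= 6 else -2  [with Q=-2]  = -2; W = min(V, Q) + 2  [with V=-2, Q=-2]  = 0; P = 2·Q - 2·W - V  [with Q=-2, W=0, V=-2]  = -2.
Change = -4 − (-2) = -2.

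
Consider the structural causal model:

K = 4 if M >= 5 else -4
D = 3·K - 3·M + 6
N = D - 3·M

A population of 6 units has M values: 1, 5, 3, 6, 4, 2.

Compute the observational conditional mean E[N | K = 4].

-15

Observing K=4 restricts to units where K's equation naturally yields 4: M ∈ {5, 6}. In that subpopulation N = -12, -18, mean -15.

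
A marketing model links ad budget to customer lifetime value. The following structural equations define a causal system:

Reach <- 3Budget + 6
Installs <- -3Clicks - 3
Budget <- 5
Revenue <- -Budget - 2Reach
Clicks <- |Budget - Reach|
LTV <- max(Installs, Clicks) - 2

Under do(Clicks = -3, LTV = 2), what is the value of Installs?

Setting Clicks = -3, LTV = 2 by intervention discards those variables' equations.
Installs = -3Clicks - 3  [with Clicks=-3]  = 6

6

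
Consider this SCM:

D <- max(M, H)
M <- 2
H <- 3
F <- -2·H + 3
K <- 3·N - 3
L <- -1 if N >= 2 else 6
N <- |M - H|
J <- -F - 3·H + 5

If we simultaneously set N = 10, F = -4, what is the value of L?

-1

The joint intervention fixes N = 10, F = -4, removing each variable's own equation.
L = -1 if N >= 2 else 6  [with N=10]  = -1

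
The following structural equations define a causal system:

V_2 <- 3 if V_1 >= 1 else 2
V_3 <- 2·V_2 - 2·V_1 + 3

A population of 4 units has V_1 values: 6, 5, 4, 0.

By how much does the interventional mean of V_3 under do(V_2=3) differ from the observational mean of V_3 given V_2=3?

The intervention sets V_2=3 in all 4 units regardless of V_1. Recomputing V_3 per unit gives -3, -1, 1, 9; average 1.5.
E[V_3|V_2=3] averages over only the 3 units with V_2=3 (V_1 = 6, 5, 4): V_3 = -3, -1, 1, mean -1.
Difference = 1.5 − (-1) = 2.5.

2.5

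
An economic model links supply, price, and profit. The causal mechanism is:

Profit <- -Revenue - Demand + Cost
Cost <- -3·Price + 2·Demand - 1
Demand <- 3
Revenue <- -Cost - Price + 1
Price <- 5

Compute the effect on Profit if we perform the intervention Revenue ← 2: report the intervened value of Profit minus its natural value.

Intervening sets Revenue = 2 and removes its equation (Revenue <- -Cost - Price + 1).
Cost = -3·Price + 2·Demand - 1  [with Price=5, Demand=3]  = -10
Profit = -Revenue - Demand + Cost  [with Revenue=2, Demand=3, Cost=-10]  = -15
Without intervention: Cost = -3·Price + 2·Demand - 1  [with Price=5, Demand=3]  = -10; Revenue = -Cost - Price + 1  [with Cost=-10, Price=5]  = 6; Profit = -Revenue - Demand + Cost  [with Revenue=6, Demand=3, Cost=-10]  = -19.
Change = -15 − (-19) = 4.

4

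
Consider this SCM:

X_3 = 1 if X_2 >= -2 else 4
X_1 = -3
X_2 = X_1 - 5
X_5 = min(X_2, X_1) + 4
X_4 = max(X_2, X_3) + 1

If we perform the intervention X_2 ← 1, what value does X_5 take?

1

do(X_2=1) replaces the equation X_2 = X_1 - 5 with the constant X_2 = 1.
X_5 = min(X_2, X_1) + 4  [with X_2=1, X_1=-3]  = 1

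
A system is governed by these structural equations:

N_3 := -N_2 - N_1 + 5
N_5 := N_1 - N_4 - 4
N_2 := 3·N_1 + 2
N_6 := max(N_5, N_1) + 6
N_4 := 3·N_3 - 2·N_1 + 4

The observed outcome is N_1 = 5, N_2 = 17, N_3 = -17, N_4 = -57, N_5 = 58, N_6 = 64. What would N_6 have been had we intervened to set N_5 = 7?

The intervention breaks the incoming arrows to N_5: N_5 := N_1 - N_4 - 4 no longer applies, and N_5 = 7.
N_6 = max(N_5, N_1) + 6  [with N_5=7, N_1=5]  = 13

13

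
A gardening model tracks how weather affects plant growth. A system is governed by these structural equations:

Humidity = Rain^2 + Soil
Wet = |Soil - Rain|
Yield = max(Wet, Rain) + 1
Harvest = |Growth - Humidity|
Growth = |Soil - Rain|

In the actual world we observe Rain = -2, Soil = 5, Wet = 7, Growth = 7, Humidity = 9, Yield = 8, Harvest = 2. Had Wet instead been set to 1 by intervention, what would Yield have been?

2

The intervention breaks the incoming arrows to Wet: Wet = |Soil - Rain| no longer applies, and Wet = 1.
Yield = max(Wet, Rain) + 1  [with Wet=1, Rain=-2]  = 2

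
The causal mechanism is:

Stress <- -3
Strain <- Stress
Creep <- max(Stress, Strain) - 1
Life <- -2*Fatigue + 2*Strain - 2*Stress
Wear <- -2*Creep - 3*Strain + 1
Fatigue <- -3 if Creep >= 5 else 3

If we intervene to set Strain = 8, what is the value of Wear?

-37

Under do(Strain=8), the mechanism Strain <- Stress is discarded; Strain is fixed at 8.
Creep = max(Stress, Strain) - 1  [with Stress=-3, Strain=8]  = 7
Wear = -2*Creep - 3*Strain + 1  [with Creep=7, Strain=8]  = -37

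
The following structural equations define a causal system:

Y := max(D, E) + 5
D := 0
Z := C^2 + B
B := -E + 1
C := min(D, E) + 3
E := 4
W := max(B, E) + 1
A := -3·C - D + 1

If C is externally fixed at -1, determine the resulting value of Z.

The intervention breaks the incoming arrows to C: C := min(D, E) + 3 no longer applies, and C = -1.
B = -E + 1  [with E=4]  = -3
Z = C^2 + B  [with C=-1, B=-3]  = -2

-2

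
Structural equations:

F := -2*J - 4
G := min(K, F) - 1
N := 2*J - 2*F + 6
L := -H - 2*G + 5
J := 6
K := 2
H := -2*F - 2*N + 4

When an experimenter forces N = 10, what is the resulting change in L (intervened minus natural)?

-80

Under do(N=10), the mechanism N := 2*J - 2*F + 6 is discarded; N is fixed at 10.
F = -2*J - 4  [with J=6]  = -16
G = min(K, F) - 1  [with K=2, F=-16]  = -17
H = -2*F - 2*N + 4  [with F=-16, N=10]  = 16
L = -H - 2*G + 5  [with H=16, G=-17]  = 23
Without intervention: F = -2*J - 4  [with J=6]  = -16; G = min(K, F) - 1  [with K=2, F=-16]  = -17; N = 2*J - 2*F + 6  [with J=6, F=-16]  = 50; H = -2*F - 2*N + 4  [with F=-16, N=50]  = -64; L = -H - 2*G + 5  [with H=-64, G=-17]  = 103.
Change = 23 − 103 = -80.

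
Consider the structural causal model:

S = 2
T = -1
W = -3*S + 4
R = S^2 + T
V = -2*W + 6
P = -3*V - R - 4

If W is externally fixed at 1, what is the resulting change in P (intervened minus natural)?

The intervention breaks the incoming arrows to W: W = -3*S + 4 no longer applies, and W = 1.
R = S^2 + T  [with S=2, T=-1]  = 3
V = -2*W + 6  [with W=1]  = 4
P = -3*V - R - 4  [with V=4, R=3]  = -19
Without intervention: W = -3*S + 4  [with S=2]  = -2; R = S^2 + T  [with S=2, T=-1]  = 3; V = -2*W + 6  [with W=-2]  = 10; P = -3*V - R - 4  [with V=10, R=3]  = -37.
Change = -19 − (-37) = 18.

18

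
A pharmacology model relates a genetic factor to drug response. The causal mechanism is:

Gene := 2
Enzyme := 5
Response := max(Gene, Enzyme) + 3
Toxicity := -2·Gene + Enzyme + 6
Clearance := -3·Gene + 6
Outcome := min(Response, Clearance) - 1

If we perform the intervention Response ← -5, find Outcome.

-6

The intervention breaks the incoming arrows to Response: Response := max(Gene, Enzyme) + 3 no longer applies, and Response = -5.
Clearance = -3·Gene + 6  [with Gene=2]  = 0
Outcome = min(Response, Clearance) - 1  [with Response=-5, Clearance=0]  = -6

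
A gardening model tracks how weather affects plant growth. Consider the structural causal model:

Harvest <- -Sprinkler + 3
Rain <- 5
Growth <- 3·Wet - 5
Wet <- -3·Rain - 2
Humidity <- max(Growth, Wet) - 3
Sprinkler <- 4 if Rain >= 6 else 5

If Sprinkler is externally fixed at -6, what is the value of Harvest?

9

Under do(Sprinkler=-6), the mechanism Sprinkler <- 4 if Rain >= 6 else 5 is discarded; Sprinkler is fixed at -6.
Harvest = -Sprinkler + 3  [with Sprinkler=-6]  = 9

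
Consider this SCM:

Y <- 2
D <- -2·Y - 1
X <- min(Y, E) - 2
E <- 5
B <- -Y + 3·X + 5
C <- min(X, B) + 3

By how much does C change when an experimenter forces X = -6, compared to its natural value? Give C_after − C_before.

-15

do(X=-6) replaces the equation X <- min(Y, E) - 2 with the constant X = -6.
B = -Y + 3·X + 5  [with Y=2, X=-6]  = -15
C = min(X, B) + 3  [with X=-6, B=-15]  = -12
Without intervention: X = min(Y, E) - 2  [with Y=2, E=5]  = 0; B = -Y + 3·X + 5  [with Y=2, X=0]  = 3; C = min(X, B) + 3  [with X=0, B=3]  = 3.
Change = -12 − 3 = -15.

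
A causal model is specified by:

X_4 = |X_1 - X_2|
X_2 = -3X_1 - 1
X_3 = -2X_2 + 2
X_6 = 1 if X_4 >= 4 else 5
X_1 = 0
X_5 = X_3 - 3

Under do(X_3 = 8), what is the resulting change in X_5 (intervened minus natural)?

4

do(X_3=8) replaces the equation X_3 = -2X_2 + 2 with the constant X_3 = 8.
X_5 = X_3 - 3  [with X_3=8]  = 5
Without intervention: X_2 = -3X_1 - 1  [with X_1=0]  = -1; X_3 = -2X_2 + 2  [with X_2=-1]  = 4; X_5 = X_3 - 3  [with X_3=4]  = 1.
Change = 5 − 1 = 4.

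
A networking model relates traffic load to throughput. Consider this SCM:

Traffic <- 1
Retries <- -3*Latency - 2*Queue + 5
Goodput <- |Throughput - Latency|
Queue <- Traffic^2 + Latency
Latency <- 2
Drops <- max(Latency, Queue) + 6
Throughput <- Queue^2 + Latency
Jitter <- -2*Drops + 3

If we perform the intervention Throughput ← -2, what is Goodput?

4

do(Throughput=-2) replaces the equation Throughput <- Queue^2 + Latency with the constant Throughput = -2.
Goodput = |Throughput - Latency|  [with Throughput=-2, Latency=2]  = 4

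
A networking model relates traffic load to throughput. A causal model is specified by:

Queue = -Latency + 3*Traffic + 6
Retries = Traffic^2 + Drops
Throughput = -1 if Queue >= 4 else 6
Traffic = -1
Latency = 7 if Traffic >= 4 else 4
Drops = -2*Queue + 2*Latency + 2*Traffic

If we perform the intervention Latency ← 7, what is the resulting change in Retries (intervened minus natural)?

do(Latency=7) replaces the equation Latency = 7 if Traffic >= 4 else 4 with the constant Latency = 7.
Queue = -Latency + 3*Traffic + 6  [with Latency=7, Traffic=-1]  = -4
Drops = -2*Queue + 2*Latency + 2*Traffic  [with Queue=-4, Latency=7, Traffic=-1]  = 20
Retries = Traffic^2 + Drops  [with Traffic=-1, Drops=20]  = 21
Without intervention: Latency = 7 if Traffic >= 4 else 4  [with Traffic=-1]  = 4; Queue = -Latency + 3*Traffic + 6  [with Latency=4, Traffic=-1]  = -1; Drops = -2*Queue + 2*Latency + 2*Traffic  [with Queue=-1, Latency=4, Traffic=-1]  = 8; Retries = Traffic^2 + Drops  [with Traffic=-1, Drops=8]  = 9.
Change = 21 − 9 = 12.

12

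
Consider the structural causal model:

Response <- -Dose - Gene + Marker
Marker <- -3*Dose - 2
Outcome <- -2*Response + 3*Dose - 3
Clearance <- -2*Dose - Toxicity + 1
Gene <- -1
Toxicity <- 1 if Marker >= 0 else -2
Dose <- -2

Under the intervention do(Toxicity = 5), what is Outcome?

Under do(Toxicity=5), the mechanism Toxicity <- 1 if Marker >= 0 else -2 is discarded; Toxicity is fixed at 5.
Since Outcome is not a descendant of the intervened variable, it is unaffected.
Marker = -3*Dose - 2  [with Dose=-2]  = 4
Response = -Dose - Gene + Marker  [with Dose=-2, Gene=-1, Marker=4]  = 7
Outcome = -2*Response + 3*Dose - 3  [with Response=7, Dose=-2]  = -23

-23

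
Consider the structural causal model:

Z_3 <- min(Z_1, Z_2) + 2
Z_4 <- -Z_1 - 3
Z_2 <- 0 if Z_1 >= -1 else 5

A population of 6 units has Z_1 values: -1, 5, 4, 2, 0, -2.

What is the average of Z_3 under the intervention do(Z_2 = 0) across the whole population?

1.5

do(Z_2=0) breaks Z_2's dependence on Z_1. With Z_2=0 fixed, Z_3 across the units is 1, 2, 2, 2, 2, 0, mean 1.5.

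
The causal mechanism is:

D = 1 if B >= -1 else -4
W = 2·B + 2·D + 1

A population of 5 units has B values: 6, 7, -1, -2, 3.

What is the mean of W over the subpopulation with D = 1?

Observing D=1 restricts to units where D's equation naturally yields 1: B ∈ {6, 7, -1, 3}. In that subpopulation W = 15, 17, 1, 9, mean 10.5.

10.5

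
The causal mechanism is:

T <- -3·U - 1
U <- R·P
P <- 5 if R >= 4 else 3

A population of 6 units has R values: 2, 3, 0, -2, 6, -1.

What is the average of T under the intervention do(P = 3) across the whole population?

-13

Under do(P=3), P's equation is replaced by P=3 for every unit. Per-unit T: -19, -28, -1, 17, -55, 8. Mean = -13.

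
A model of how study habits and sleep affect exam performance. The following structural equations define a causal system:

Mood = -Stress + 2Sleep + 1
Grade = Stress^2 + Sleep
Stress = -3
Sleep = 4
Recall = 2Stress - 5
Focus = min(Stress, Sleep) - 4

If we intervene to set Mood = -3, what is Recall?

Intervening sets Mood = -3 and removes its equation (Mood = -Stress + 2Sleep + 1).
No directed path runs from Mood to Recall, so Recall keeps its natural value.
Recall = 2Stress - 5  [with Stress=-3]  = -11

-11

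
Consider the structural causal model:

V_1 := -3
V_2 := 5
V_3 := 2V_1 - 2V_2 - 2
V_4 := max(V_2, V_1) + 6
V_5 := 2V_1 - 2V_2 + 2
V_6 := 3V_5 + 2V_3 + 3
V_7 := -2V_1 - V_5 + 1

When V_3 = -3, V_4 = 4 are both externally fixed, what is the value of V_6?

-45

Setting V_3 = -3, V_4 = 4 by intervention discards those variables' equations.
V_5 = 2V_1 - 2V_2 + 2  [with V_1=-3, V_2=5]  = -14
V_6 = 3V_5 + 2V_3 + 3  [with V_5=-14, V_3=-3]  = -45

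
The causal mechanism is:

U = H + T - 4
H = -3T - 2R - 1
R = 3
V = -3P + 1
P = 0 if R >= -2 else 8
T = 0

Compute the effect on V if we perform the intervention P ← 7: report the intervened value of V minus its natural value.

-21

The intervention breaks the incoming arrows to P: P = 0 if R >= -2 else 8 no longer applies, and P = 7.
V = -3P + 1  [with P=7]  = -20
Without intervention: P = 0 if R >= -2 else 8  [with R=3]  = 0; V = -3P + 1  [with P=0]  = 1.
Change = -20 − 1 = -21.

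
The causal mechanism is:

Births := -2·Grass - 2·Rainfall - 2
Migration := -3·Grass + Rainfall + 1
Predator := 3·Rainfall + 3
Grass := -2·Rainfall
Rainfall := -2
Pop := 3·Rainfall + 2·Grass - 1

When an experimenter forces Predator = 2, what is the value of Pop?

1

The intervention breaks the incoming arrows to Predator: Predator := 3·Rainfall + 3 no longer applies, and Predator = 2.
No directed path runs from Predator to Pop, so Pop keeps its natural value.
Grass = -2·Rainfall  [with Rainfall=-2]  = 4
Pop = 3·Rainfall + 2·Grass - 1  [with Rainfall=-2, Grass=4]  = 1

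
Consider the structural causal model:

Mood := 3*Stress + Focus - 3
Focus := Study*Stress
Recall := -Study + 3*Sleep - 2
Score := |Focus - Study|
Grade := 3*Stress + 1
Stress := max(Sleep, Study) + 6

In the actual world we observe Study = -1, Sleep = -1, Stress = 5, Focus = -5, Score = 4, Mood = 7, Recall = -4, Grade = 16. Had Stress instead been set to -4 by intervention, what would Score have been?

5

do(Stress=-4) replaces the equation Stress := max(Sleep, Study) + 6 with the constant Stress = -4.
Focus = Study*Stress  [with Study=-1, Stress=-4]  = 4
Score = |Focus - Study|  [with Focus=4, Study=-1]  = 5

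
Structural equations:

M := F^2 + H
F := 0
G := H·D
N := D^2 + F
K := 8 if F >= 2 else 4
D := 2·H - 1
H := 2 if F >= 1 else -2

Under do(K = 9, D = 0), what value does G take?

The joint intervention fixes K = 9, D = 0, removing each variable's own equation.
H = 2 if F >= 1 else -2  [with F=0]  = -2
G = H·D  [with H=-2, D=0]  = 0

0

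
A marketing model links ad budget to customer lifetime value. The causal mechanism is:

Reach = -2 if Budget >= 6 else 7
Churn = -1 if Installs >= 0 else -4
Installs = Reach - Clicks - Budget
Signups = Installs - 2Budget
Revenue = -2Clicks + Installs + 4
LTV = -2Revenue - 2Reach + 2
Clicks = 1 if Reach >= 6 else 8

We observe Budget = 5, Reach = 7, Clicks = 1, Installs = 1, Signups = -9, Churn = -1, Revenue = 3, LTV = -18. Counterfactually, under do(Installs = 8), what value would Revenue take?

10

The intervention breaks the incoming arrows to Installs: Installs = Reach - Clicks - Budget no longer applies, and Installs = 8.
Reach = -2 if Budget >= 6 else 7  [with Budget=5]  = 7
Clicks = 1 if Reach >= 6 else 8  [with Reach=7]  = 1
Revenue = -2Clicks + Installs + 4  [with Clicks=1, Installs=8]  = 10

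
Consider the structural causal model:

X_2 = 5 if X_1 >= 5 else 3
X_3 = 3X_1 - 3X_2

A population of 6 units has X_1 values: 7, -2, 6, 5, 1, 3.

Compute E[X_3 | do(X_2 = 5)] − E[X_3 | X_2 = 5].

-8

do(X_2=5) breaks X_2's dependence on X_1. With X_2=5 fixed, X_3 across the units is 6, -21, 3, 0, -12, -6, mean -5.
E[X_3|X_2=5] averages over only the 3 units with X_2=5 (X_1 = 7, 6, 5): X_3 = 6, 3, 0, mean 3.
Difference = -5 − 3 = -8.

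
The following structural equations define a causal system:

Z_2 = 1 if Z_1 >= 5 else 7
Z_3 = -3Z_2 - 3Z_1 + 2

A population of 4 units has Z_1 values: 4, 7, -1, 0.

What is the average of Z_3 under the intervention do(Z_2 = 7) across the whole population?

The intervention sets Z_2=7 in all 4 units regardless of Z_1. Recomputing Z_3 per unit gives -31, -40, -16, -19; average -26.5.

-26.5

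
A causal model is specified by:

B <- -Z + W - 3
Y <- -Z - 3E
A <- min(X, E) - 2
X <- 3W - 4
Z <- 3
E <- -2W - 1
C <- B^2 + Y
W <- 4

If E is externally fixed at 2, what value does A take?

0

do(E=2) replaces the equation E <- -2W - 1 with the constant E = 2.
X = 3W - 4  [with W=4]  = 8
A = min(X, E) - 2  [with X=8, E=2]  = 0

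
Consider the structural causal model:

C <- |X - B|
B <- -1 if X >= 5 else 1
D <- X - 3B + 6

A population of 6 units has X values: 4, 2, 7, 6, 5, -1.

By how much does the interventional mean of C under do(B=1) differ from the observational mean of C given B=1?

1.5

do(B=1) breaks B's dependence on X. With B=1 fixed, C across the units is 3, 1, 6, 5, 4, 2, mean 3.5.
Conditioning on B=1 selects the 3 unit(s) with X ∈ {4, 2, -1}. Their C values: 3, 1, 2. Mean = 2.
Difference = 3.5 − 2 = 1.5.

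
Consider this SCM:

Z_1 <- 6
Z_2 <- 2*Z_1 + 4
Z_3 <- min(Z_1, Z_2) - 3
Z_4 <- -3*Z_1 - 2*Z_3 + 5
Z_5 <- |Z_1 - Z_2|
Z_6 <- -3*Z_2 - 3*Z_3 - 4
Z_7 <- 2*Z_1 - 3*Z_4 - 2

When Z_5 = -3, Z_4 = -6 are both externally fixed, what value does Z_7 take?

Setting Z_5 = -3, Z_4 = -6 by intervention discards those variables' equations.
Z_7 = 2*Z_1 - 3*Z_4 - 2  [with Z_1=6, Z_4=-6]  = 28

28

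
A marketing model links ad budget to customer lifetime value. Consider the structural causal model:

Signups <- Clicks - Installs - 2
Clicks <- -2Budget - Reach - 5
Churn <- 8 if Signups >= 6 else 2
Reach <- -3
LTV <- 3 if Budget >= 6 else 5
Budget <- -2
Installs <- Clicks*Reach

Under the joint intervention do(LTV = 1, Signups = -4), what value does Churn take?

2

Setting LTV = 1, Signups = -4 by intervention discards those variables' equations.
Churn = 8 if Signups >= 6 else 2  [with Signups=-4]  = 2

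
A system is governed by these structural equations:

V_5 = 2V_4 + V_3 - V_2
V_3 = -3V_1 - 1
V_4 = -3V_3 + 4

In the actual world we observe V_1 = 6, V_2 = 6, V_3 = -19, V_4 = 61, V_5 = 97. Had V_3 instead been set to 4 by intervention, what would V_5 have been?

do(V_3=4) replaces the equation V_3 = -3V_1 - 1 with the constant V_3 = 4.
V_4 = -3V_3 + 4  [with V_3=4]  = -8
V_5 = 2V_4 + V_3 - V_2  [with V_4=-8, V_3=4, V_2=6]  = -18

-18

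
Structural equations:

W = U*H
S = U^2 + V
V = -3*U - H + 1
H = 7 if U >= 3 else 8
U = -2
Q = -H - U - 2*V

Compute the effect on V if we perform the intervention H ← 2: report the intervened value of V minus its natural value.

6

The intervention breaks the incoming arrows to H: H = 7 if U >= 3 else 8 no longer applies, and H = 2.
V = -3*U - H + 1  [with U=-2, H=2]  = 5
Without intervention: H = 7 if U >= 3 else 8  [with U=-2]  = 8; V = -3*U - H + 1  [with U=-2, H=8]  = -1.
Change = 5 − (-1) = 6.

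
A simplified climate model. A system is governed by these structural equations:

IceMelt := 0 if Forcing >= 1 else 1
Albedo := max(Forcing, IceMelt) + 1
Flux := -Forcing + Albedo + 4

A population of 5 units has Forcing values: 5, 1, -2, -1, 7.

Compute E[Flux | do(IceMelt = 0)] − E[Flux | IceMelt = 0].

0.6

do(IceMelt=0) breaks IceMelt's dependence on Forcing. With IceMelt=0 fixed, Flux across the units is 5, 5, 7, 6, 5, mean 5.6.
Observing IceMelt=0 restricts to units where IceMelt's equation naturally yields 0: Forcing ∈ {5, 1, 7}. In that subpopulation Flux = 5, 5, 5, mean 5.
Difference = 5.6 − 5 = 0.6.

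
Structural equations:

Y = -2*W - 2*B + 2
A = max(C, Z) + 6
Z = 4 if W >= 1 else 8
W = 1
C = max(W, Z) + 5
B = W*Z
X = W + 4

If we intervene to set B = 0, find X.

Under do(B=0), the mechanism B = W*Z is discarded; B is fixed at 0.
Since X is not a descendant of the intervened variable, it is unaffected.
X = W + 4  [with W=1]  = 5

5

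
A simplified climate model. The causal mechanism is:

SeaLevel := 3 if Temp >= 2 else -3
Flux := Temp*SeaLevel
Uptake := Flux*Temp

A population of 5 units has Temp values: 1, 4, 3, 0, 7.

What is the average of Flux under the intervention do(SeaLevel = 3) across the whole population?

Under do(SeaLevel=3), SeaLevel's equation is replaced by SeaLevel=3 for every unit. Per-unit Flux: 3, 12, 9, 0, 21. Mean = 9.

9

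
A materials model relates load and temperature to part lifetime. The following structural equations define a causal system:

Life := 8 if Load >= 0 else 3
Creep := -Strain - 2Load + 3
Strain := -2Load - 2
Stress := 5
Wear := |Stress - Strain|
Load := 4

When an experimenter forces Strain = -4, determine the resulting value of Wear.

do(Strain=-4) replaces the equation Strain := -2Load - 2 with the constant Strain = -4.
Wear = |Stress - Strain|  [with Stress=5, Strain=-4]  = 9

9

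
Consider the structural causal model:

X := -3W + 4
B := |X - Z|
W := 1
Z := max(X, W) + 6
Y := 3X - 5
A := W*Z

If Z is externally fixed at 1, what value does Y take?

-2

The intervention breaks the incoming arrows to Z: Z := max(X, W) + 6 no longer applies, and Z = 1.
Y is not downstream of the intervention, so its value is determined by the original equations.
X = -3W + 4  [with W=1]  = 1
Y = 3X - 5  [with X=1]  = -2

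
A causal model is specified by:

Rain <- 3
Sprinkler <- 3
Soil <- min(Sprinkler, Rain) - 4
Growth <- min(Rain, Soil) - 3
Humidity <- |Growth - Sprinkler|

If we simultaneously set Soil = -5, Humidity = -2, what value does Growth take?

-8

The joint intervention fixes Soil = -5, Humidity = -2, removing each variable's own equation.
Growth = min(Rain, Soil) - 3  [with Rain=3, Soil=-5]  = -8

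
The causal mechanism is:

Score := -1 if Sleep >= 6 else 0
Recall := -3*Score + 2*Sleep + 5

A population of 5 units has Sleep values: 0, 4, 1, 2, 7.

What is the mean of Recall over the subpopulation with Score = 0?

8.5

Observing Score=0 restricts to units where Score's equation naturally yields 0: Sleep ∈ {0, 4, 1, 2}. In that subpopulation Recall = 5, 13, 7, 9, mean 8.5.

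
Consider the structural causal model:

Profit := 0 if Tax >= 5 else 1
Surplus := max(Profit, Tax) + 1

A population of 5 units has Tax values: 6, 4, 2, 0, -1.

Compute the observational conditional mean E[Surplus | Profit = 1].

3

Observing Profit=1 restricts to units where Profit's equation naturally yields 1: Tax ∈ {4, 2, 0, -1}. In that subpopulation Surplus = 5, 3, 2, 2, mean 3.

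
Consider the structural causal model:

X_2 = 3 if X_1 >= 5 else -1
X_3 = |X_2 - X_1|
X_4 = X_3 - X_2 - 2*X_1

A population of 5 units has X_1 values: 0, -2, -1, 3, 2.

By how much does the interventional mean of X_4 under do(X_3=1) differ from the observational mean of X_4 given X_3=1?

-2.8

The intervention sets X_3=1 in all 5 units regardless of X_1. Recomputing X_4 per unit gives 2, 6, 4, -4, -2; average 1.2.
Conditioning on X_3=1 selects the 2 unit(s) with X_1 ∈ {0, -2}. Their X_4 values: 2, 6. Mean = 4.
Difference = 1.2 − 4 = -2.8.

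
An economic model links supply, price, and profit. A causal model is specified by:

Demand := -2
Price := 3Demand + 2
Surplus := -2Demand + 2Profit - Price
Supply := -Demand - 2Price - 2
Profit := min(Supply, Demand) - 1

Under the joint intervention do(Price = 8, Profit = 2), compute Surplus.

Setting Price = 8, Profit = 2 by intervention discards those variables' equations.
Surplus = -2Demand + 2Profit - Price  [with Demand=-2, Profit=2, Price=8]  = 0

0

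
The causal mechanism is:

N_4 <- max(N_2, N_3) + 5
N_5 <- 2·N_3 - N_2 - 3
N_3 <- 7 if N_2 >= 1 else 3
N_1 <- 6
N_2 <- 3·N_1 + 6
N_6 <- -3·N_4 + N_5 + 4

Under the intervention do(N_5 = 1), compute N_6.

-82

The intervention breaks the incoming arrows to N_5: N_5 <- 2·N_3 - N_2 - 3 no longer applies, and N_5 = 1.
N_2 = 3·N_1 + 6  [with N_1=6]  = 24
N_3 = 7 if N_2 >= 1 else 3  [with N_2=24]  = 7
N_4 = max(N_2, N_3) + 5  [with N_2=24, N_3=7]  = 29
N_6 = -3·N_4 + N_5 + 4  [with N_4=29, N_5=1]  = -82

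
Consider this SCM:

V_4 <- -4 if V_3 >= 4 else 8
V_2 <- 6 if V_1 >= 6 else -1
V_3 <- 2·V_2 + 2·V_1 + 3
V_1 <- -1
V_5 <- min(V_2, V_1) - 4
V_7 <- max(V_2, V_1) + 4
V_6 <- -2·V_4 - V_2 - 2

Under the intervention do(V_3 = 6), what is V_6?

The intervention breaks the incoming arrows to V_3: V_3 <- 2·V_2 + 2·V_1 + 3 no longer applies, and V_3 = 6.
V_2 = 6 if V_1 >= 6 else -1  [with V_1=-1]  = -1
V_4 = -4 if V_3 >= 4 else 8  [with V_3=6]  = -4
V_6 = -2·V_4 - V_2 - 2  [with V_4=-4, V_2=-1]  = 7

7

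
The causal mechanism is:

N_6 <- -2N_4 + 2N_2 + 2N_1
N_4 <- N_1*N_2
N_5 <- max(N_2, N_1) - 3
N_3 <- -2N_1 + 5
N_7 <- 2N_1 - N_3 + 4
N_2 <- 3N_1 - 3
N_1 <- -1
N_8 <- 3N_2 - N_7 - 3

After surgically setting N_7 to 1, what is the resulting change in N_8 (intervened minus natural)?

-6

do(N_7=1) replaces the equation N_7 <- 2N_1 - N_3 + 4 with the constant N_7 = 1.
N_2 = 3N_1 - 3  [with N_1=-1]  = -6
N_8 = 3N_2 - N_7 - 3  [with N_2=-6, N_7=1]  = -22
Without intervention: N_2 = 3N_1 - 3  [with N_1=-1]  = -6; N_3 = -2N_1 + 5  [with N_1=-1]  = 7; N_7 = 2N_1 - N_3 + 4  [with N_1=-1, N_3=7]  = -5; N_8 = 3N_2 - N_7 - 3  [with N_2=-6, N_7=-5]  = -16.
Change = -22 − (-16) = -6.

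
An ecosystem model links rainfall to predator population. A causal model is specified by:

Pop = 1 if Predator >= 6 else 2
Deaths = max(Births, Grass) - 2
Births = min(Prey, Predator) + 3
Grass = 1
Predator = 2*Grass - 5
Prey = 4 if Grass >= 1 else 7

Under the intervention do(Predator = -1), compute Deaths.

do(Predator=-1) replaces the equation Predator = 2*Grass - 5 with the constant Predator = -1.
Prey = 4 if Grass >= 1 else 7  [with Grass=1]  = 4
Births = min(Prey, Predator) + 3  [with Prey=4, Predator=-1]  = 2
Deaths = max(Births, Grass) - 2  [with Births=2, Grass=1]  = 0

0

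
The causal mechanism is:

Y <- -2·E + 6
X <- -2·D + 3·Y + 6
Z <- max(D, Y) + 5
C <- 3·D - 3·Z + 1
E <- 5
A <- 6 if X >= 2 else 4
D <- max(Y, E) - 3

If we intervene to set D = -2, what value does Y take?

Under do(D=-2), the mechanism D <- max(Y, E) - 3 is discarded; D is fixed at -2.
Since Y is not a descendant of the intervened variable, it is unaffected.
Y = -2·E + 6  [with E=5]  = -4

-4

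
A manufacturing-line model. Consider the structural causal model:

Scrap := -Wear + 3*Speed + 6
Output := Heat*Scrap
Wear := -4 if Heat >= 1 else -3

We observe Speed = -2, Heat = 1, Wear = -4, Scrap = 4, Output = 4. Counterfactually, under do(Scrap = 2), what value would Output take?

2

Intervening sets Scrap = 2 and removes its equation (Scrap := -Wear + 3*Speed + 6).
Output = Heat*Scrap  [with Heat=1, Scrap=2]  = 2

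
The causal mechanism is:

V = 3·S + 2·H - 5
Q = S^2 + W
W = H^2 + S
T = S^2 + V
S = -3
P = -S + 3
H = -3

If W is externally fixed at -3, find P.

The intervention breaks the incoming arrows to W: W = H^2 + S no longer applies, and W = -3.
No directed path runs from W to P, so P keeps its natural value.
P = -S + 3  [with S=-3]  = 6

6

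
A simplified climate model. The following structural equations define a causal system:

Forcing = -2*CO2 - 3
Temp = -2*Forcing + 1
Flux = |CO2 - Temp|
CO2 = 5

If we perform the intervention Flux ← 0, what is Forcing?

The intervention breaks the incoming arrows to Flux: Flux = |CO2 - Temp| no longer applies, and Flux = 0.
Since Forcing is not a descendant of the intervened variable, it is unaffected.
Forcing = -2*CO2 - 3  [with CO2=5]  = -13

-13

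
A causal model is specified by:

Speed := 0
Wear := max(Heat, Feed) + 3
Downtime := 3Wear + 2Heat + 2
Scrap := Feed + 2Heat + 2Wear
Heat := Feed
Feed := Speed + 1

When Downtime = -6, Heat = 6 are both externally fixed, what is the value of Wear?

Under do(Downtime = -6, Heat = 6), each intervened variable's structural equation is replaced by its fixed value.
Feed = Speed + 1  [with Speed=0]  = 1
Wear = max(Heat, Feed) + 3  [with Heat=6, Feed=1]  = 9

9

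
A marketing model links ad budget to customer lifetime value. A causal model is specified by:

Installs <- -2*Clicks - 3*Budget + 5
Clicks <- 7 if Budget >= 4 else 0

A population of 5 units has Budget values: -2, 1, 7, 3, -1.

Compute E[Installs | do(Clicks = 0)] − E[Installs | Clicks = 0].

-4.05

do(Clicks=0) breaks Clicks's dependence on Budget. With Clicks=0 fixed, Installs across the units is 11, 2, -16, -4, 8, mean 0.2.
Observing Clicks=0 restricts to units where Clicks's equation naturally yields 0: Budget ∈ {-2, 1, 3, -1}. In that subpopulation Installs = 11, 2, -4, 8, mean 4.25.
Difference = 0.2 − 4.25 = -4.05.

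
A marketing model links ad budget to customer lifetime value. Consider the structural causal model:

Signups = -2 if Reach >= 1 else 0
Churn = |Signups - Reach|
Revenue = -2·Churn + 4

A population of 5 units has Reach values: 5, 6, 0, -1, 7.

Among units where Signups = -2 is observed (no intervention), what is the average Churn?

8

Conditioning on Signups=-2 selects the 3 unit(s) with Reach ∈ {5, 6, 7}. Their Churn values: 7, 8, 9. Mean = 8.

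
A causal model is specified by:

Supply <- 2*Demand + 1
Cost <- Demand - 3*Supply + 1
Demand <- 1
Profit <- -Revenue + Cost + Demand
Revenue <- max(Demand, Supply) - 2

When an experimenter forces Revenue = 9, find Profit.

Intervening sets Revenue = 9 and removes its equation (Revenue <- max(Demand, Supply) - 2).
Supply = 2*Demand + 1  [with Demand=1]  = 3
Cost = Demand - 3*Supply + 1  [with Demand=1, Supply=3]  = -7
Profit = -Revenue + Cost + Demand  [with Revenue=9, Cost=-7, Demand=1]  = -15

-15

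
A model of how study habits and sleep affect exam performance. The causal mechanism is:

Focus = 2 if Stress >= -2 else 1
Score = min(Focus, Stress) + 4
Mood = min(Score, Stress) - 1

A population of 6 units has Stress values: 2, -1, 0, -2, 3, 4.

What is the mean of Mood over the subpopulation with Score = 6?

2

Conditioning on Score=6 selects the 3 unit(s) with Stress ∈ {2, 3, 4}. Their Mood values: 1, 2, 3. Mean = 2.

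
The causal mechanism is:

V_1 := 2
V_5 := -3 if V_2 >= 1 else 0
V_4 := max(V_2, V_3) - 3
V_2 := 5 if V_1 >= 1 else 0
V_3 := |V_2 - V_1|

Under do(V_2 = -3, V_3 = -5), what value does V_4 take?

Setting V_2 = -3, V_3 = -5 by intervention discards those variables' equations.
V_4 = max(V_2, V_3) - 3  [with V_2=-3, V_3=-5]  = -6

-6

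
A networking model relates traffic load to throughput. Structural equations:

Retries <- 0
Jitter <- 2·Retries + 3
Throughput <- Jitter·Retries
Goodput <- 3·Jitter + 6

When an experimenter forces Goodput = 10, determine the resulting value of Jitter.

3

The intervention breaks the incoming arrows to Goodput: Goodput <- 3·Jitter + 6 no longer applies, and Goodput = 10.
Since Jitter is not a descendant of the intervened variable, it is unaffected.
Jitter = 2·Retries + 3  [with Retries=0]  = 3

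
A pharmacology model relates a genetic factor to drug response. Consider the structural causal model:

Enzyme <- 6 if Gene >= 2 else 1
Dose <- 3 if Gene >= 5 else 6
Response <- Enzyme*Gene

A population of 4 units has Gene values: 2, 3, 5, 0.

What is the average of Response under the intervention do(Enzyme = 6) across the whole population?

do(Enzyme=6) breaks Enzyme's dependence on Gene. With Enzyme=6 fixed, Response across the units is 12, 18, 30, 0, mean 15.

15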